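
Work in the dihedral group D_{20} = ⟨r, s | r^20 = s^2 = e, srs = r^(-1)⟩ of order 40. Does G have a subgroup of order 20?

20 | 40. A subgroup of order 20 is {e, r, r^2, r^3, r^4, r^5, r^6, r^7, r^8, r^9, r^10, r^11, r^12, r^13, r^14, r^15, r^16, r^17, r^18, r^19}.

Yes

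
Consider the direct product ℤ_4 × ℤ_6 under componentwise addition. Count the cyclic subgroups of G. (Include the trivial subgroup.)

Each element a generates a cyclic subgroup ⟨a⟩; distinct elements may generate the same one (a cyclic group of order d has φ(d) generators).
Cyclic subgroups by order — order 1: 1; order 2: 3; order 3: 1; order 4: 2; order 6: 3; order 12: 2.
Total: 12.

12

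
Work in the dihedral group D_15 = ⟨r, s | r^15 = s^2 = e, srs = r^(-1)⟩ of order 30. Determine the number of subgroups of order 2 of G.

|G| = 30 and 2 | 30, so subgroups of order 2 are possible by Lagrange.
The subgroups of order 2 are: {e, r^10s}; {e, r^11s}; {e, r^12s}; {e, r^13s}; … (15 in all).
So G has 15 subgroups of order 2.

15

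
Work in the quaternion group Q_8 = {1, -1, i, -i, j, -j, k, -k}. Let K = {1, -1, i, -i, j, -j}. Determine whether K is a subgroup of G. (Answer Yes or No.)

|K| = 6 does not divide |G| = 8, so by Lagrange K is not a subgroup.

No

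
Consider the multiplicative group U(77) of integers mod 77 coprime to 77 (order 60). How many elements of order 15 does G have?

8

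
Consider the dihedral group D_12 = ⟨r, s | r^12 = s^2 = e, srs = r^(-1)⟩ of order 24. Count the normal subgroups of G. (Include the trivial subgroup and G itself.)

9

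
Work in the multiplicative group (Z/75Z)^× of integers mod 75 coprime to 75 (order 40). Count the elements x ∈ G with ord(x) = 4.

The elements of order 4 are: 7, 32, 43, 68.
That's 4.

4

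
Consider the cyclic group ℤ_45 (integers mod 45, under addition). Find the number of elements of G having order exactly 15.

In a cyclic group of order 45, the number of elements of order d (for d | 45) is φ(d).
φ(15) = 8.

8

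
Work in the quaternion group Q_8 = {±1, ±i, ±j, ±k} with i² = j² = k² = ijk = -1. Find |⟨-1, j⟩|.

|⟨-1⟩| = 2 and |⟨j⟩| = 4, so |H| is a multiple of lcm(2, 4) = 4 and divides |G| = 8.
Closing under the operation: H = {1, -1, j, -j}, so |H| = 4.

4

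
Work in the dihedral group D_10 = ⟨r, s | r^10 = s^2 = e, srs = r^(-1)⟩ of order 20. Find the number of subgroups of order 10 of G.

3

|G| = 20 and 10 | 20, so subgroups of order 10 are possible by Lagrange.
The subgroups of order 10 are: {e, r, r^2, r^3, r^4, r^5, r^6, r^7, r^8, r^9}; {e, r^2, r^4, r^6, r^8, s, r^2s, r^4s, r^6s, r^8s}; {e, r^2, r^4, r^6, r^8, rs, r^3s, r^5s, r^7s, r^9s}.
So G has 3 subgroups of order 10.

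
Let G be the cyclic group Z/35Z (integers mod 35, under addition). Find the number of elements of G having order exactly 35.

24

In a cyclic group of order 35, the number of elements of order d (for d | 35) is φ(d).
φ(35) = 24.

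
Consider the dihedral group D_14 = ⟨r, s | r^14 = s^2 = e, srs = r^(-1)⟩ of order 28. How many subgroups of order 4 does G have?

7

|G| = 28 and 4 | 28, so subgroups of order 4 are possible by Lagrange.
The subgroups of order 4 are: {e, r^7, r^3s, r^10s}; {e, r^7, r^4s, r^11s}; {e, r^7, r^5s, r^12s}; {e, r^7, r^6s, r^13s}; … (7 in all).
So G has 7 subgroups of order 4.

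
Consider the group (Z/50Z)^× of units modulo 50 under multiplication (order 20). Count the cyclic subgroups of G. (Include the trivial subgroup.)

6

Group the elements of G by the cyclic subgroup they generate; each cyclic subgroup of order d accounts for φ(d) elements.
Cyclic subgroups by order — order 1: 1; order 2: 1; order 4: 1; order 5: 1; order 10: 1; order 20: 1.
Total: 6.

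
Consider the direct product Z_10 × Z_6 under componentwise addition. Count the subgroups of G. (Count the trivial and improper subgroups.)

|G| = 60, so by Lagrange every subgroup order divides 60. Divisors: 1, 2, 3, 4, 5, 6, 10, 12, 15, 20, 30, 60.
Subgroups by order — order 1: 1; order 2: 3; order 3: 1; order 4: 1; order 5: 1; order 6: 3; order 10: 3; order 12: 1; order 15: 1; order 20: 1; order 30: 3; order 60: 1.
Total: 1 + 3 + 1 + 1 + 1 + 3 + 3 + 1 + 1 + 1 + 3 + 1 = 20.

20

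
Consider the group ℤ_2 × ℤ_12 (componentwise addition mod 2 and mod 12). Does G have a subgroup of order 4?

4 | 24. A subgroup of order 4 is {(0,0), (0,3), (0,6), (0,9)}.

Yes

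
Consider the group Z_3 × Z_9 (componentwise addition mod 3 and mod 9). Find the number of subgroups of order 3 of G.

4

|G| = 27 and 3 | 27, so subgroups of order 3 are possible by Lagrange.
The subgroups of order 3 are: {(0,0), (0,3), (0,6)}; {(0,0), (1,0), (2,0)}; {(0,0), (1,3), (2,6)}; {(0,0), (1,6), (2,3)}.
So G has 4 subgroups of order 3.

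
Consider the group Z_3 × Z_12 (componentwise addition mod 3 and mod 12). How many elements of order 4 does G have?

An element (a,b) has order lcm(ord(a), ord(b)); count pairs with lcm equal to 4.
Enumerating gives 2 such elements.

2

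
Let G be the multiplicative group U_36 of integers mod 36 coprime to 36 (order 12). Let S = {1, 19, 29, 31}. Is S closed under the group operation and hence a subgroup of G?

No

29 ∈ S but its inverse 5 ∉ S, so S is not a subgroup.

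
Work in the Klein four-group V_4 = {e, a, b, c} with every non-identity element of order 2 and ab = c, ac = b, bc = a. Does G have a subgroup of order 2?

Yes

2 | 4. A subgroup of order 2 is {e, a}.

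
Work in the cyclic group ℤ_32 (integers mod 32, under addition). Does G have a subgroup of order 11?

11 does not divide |G| = 32, so by Lagrange no subgroup of order 11 exists.

No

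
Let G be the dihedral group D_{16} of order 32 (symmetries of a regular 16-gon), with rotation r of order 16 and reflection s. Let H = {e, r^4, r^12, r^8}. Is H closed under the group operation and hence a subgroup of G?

|H| = 4 divides |G| = 32, consistent with Lagrange.
H contains the identity, every element's inverse is in H, and H is closed under ·: it is a subgroup.
In fact H = ⟨r^12⟩.

Yes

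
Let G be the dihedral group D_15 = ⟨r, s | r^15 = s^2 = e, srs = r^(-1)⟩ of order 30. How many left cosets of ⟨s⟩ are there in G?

|⟨s⟩| = 2 and |G| = 30.
By Lagrange, [G : H] = |G|/|H| = 30/2 = 15.

15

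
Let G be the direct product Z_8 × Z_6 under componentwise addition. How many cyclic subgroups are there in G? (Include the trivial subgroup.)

16

Group the elements of G by the cyclic subgroup they generate; each cyclic subgroup of order d accounts for φ(d) elements.
Cyclic subgroups by order — order 1: 1; order 2: 3; order 3: 1; order 4: 2; order 6: 3; order 8: 2; order 12: 2; order 24: 2.
Total: 16.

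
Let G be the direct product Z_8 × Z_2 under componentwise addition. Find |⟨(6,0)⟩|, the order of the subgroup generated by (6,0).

4

The order of (6,0) in Z_8 × Z_2 is lcm(ord(6) in Z_8, ord(0) in Z_2).
ord(6) = 4 and ord(0) = 1, so |⟨(6,0)⟩| = lcm(4, 1) = 4.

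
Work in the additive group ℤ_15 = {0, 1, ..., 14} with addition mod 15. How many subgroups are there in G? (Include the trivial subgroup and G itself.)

Subgroups of the cyclic group ℤ_15 correspond bijectively to divisors of 15.
Divisors of 15: 1, 3, 5, 15.
So ℤ_15 has 4 subgroups.

4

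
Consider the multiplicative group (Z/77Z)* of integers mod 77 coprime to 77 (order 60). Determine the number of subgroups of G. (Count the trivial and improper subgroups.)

|G| = 60, so by Lagrange every subgroup order divides 60. Divisors: 1, 2, 3, 4, 5, 6, 10, 12, 15, 20, 30, 60.
Subgroups by order — order 1: 1; order 2: 3; order 3: 1; order 4: 1; order 5: 1; order 6: 3; order 10: 3; order 12: 1; order 15: 1; order 20: 1; order 30: 3; order 60: 1.
Total: 1 + 3 + 1 + 1 + 1 + 3 + 3 + 1 + 1 + 1 + 3 + 1 = 20.

20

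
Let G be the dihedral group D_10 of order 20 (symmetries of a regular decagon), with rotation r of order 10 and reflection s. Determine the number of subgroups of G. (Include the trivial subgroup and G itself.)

|G| = 20, so by Lagrange every subgroup order divides 20. Divisors: 1, 2, 4, 5, 10, 20.
Subgroups by order — order 1: 1; order 2: 11; order 4: 5; order 5: 1; order 10: 3; order 20: 1.
Total: 1 + 11 + 5 + 1 + 3 + 1 = 22.

22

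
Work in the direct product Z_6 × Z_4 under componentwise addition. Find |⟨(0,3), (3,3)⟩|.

8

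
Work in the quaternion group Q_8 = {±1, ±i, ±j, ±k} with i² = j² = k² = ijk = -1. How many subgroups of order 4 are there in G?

3

|G| = 8 and 4 | 8, so subgroups of order 4 are possible by Lagrange.
The subgroups of order 4 are: {1, -1, i, -i}; {1, -1, j, -j}; {1, -1, k, -k}.
So G has 3 subgroups of order 4.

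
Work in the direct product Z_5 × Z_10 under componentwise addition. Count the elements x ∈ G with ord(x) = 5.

24

An element (a,b) has order lcm(ord(a), ord(b)); count pairs with lcm equal to 5.
Enumerating gives 24 such elements.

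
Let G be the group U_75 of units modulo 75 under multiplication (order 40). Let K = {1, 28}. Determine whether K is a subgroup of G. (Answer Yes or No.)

28 ∈ K but its inverse 67 ∉ K, so K is not a subgroup.

No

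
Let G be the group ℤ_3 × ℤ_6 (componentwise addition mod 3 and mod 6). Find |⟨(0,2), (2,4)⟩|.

|⟨(0,2)⟩| = 3 and |⟨(2,4)⟩| = 3, so |H| is a multiple of lcm(3, 3) = 3 and divides |G| = 18.
Closing under the operation: H = {(0,0), (0,2), (0,4), (1,0), (1,2), (1,4), (2,0), (2,2), (2,4)}, so |H| = 9.

9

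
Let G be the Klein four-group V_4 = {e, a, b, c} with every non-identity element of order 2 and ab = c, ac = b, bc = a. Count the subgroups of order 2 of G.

3

|G| = 4 and 2 | 4, so subgroups of order 2 are possible by Lagrange.
The subgroups of order 2 are: {e, a}; {e, b}; {e, c}.
So G has 3 subgroups of order 2.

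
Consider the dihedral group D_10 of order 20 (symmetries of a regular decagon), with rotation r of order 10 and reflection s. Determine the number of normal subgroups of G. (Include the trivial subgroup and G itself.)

7

G has 22 subgroups. Checking conjugation-invariance by order — order 1: 1/1 normal; order 2: 1/11 normal; order 4: 0/5 normal; order 5: 1/1 normal; order 10: 3/3 normal; order 20: 1/1 normal.
Total normal subgroups: 7.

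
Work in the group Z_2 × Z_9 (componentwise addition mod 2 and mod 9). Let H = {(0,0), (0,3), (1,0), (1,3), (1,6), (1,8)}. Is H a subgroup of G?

(1,8) ∈ H but its inverse (1,1) ∉ H, so H is not a subgroup.

No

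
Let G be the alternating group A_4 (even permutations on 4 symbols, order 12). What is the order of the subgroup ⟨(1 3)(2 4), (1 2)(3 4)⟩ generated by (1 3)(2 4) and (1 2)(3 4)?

4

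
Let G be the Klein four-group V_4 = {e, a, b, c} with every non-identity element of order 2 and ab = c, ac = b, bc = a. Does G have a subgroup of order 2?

Yes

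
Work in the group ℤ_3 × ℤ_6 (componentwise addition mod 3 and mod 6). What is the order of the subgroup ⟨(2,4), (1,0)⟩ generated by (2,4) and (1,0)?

|⟨(2,4)⟩| = 3 and |⟨(1,0)⟩| = 3, so |H| is a multiple of lcm(3, 3) = 3 and divides |G| = 18.
Closing under the operation: H = {(0,0), (0,2), (0,4), (1,0), (1,2), (1,4), (2,0), (2,2), (2,4)}, so |H| = 9.

9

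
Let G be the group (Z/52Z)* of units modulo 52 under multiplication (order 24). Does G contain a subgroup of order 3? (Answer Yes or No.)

Yes

3 | 24. A subgroup of order 3 is {1, 9, 29}.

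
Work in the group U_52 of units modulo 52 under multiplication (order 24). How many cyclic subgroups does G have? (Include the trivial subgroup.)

Group the elements of G by the cyclic subgroup they generate; each cyclic subgroup of order d accounts for φ(d) elements.
Cyclic subgroups by order — order 1: 1; order 2: 3; order 3: 1; order 4: 2; order 6: 3; order 12: 2.
Total: 12.

12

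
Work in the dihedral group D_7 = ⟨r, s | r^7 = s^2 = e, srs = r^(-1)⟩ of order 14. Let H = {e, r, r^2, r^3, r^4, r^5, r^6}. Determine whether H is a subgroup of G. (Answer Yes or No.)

Yes

|H| = 7 divides |G| = 14, consistent with Lagrange.
H contains the identity, every element's inverse is in H, and H is closed under ·: it is a subgroup.
In fact H = ⟨r^4⟩.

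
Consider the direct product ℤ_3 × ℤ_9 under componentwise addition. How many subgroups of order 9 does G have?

4

|G| = 27 and 9 | 27, so subgroups of order 9 are possible by Lagrange.
The subgroups of order 9 are: {(0,0), (0,1), (0,2), (0,3), (0,4), (0,5), (0,6), (0,7), (0,8)}; {(0,0), (0,3), (0,6), (1,0), (1,3), (1,6), (2,0), (2,3), (2,6)}; {(0,0), (0,3), (0,6), (1,1), (1,4), (1,7), (2,2), (2,5), (2,8)}; {(0,0), (0,3), (0,6), (1,2), (1,5), (1,8), (2,1), (2,4), (2,7)}.
So G has 4 subgroups of order 9.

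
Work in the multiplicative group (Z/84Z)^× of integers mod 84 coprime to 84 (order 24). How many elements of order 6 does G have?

14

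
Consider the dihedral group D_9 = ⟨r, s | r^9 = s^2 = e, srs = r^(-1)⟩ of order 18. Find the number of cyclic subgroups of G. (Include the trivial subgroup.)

Group the elements of G by the cyclic subgroup they generate; each cyclic subgroup of order d accounts for φ(d) elements.
Cyclic subgroups by order — order 1: 1; order 2: 9; order 3: 1; order 9: 1.
Total: 12.

12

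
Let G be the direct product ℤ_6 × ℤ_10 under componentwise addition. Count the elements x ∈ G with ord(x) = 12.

0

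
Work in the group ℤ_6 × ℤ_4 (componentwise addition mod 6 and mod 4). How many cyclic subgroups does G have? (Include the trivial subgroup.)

Group the elements of G by the cyclic subgroup they generate; each cyclic subgroup of order d accounts for φ(d) elements.
Cyclic subgroups by order — order 1: 1; order 2: 3; order 3: 1; order 4: 2; order 6: 3; order 12: 2.
Total: 12.

12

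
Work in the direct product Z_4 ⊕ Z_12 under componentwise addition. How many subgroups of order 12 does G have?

|G| = 48 and 12 | 48, so subgroups of order 12 are possible by Lagrange.
The subgroups of order 12 are: {(0,0), (0,1), (0,2), (0,3), (0,4), (0,5), (0,6), (0,7), (0,8), (0,9), (0,10), (0,11)}; {(0,0), (0,2), (0,4), (0,6), (0,8), (0,10), (2,0), (2,2), (2,4), (2,6), (2,8), (2,10)}; {(0,0), (0,2), (0,4), (0,6), (0,8), (0,10), (2,1), (2,3), (2,5), (2,7), (2,9), (2,11)}; {(0,0), (0,4), (0,8), (1,0), (1,4), (1,8), (2,0), (2,4), (2,8), (3,0), (3,4), (3,8)}; … (7 in all).
So G has 7 subgroups of order 12.

7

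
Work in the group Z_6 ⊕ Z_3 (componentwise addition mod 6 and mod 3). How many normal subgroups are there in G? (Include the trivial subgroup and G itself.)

12

G is abelian, so every subgroup is normal.
G has 12 subgroups in total, hence 12 normal subgroups.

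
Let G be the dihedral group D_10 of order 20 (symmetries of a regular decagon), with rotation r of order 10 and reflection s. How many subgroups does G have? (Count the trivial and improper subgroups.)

22

|G| = 20, so by Lagrange every subgroup order divides 20. Divisors: 1, 2, 4, 5, 10, 20.
Subgroups by order — order 1: 1; order 2: 11; order 4: 5; order 5: 1; order 10: 3; order 20: 1.
Total: 1 + 11 + 5 + 1 + 3 + 1 = 22.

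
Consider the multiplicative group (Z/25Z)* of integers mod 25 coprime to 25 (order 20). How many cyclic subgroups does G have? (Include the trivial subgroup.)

Each element a generates a cyclic subgroup ⟨a⟩; distinct elements may generate the same one (a cyclic group of order d has φ(d) generators).
Cyclic subgroups by order — order 1: 1; order 2: 1; order 4: 1; order 5: 1; order 10: 1; order 20: 1.
Total: 6.

6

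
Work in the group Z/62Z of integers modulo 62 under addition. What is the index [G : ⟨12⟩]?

2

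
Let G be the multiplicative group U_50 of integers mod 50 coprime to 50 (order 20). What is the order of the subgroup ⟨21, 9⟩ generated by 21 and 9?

|⟨21⟩| = 5 and |⟨9⟩| = 10, so |H| is a multiple of lcm(5, 10) = 10 and divides |G| = 20.
Closing under the operation: H = {1, 9, 11, 19, 21, 29, 31, 39, 41, 49}, so |H| = 10.

10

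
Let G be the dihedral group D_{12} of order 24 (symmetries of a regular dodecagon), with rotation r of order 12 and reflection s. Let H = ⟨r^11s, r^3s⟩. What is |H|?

|⟨r^11s⟩| = 2 and |⟨r^3s⟩| = 2, so |H| is a multiple of lcm(2, 2) = 2 and divides |G| = 24.
Closing under the operation: H = {e, r^4, r^8, r^3s, r^7s, r^11s}, so |H| = 6.

6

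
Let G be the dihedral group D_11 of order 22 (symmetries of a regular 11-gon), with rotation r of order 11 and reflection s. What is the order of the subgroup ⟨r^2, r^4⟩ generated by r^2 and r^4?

11

|⟨r^2⟩| = 11 and |⟨r^4⟩| = 11, so |H| is a multiple of lcm(11, 11) = 11 and divides |G| = 22.
Closing under the operation: H = {e, r, r^2, r^3, r^4, r^5, r^6, r^7, r^8, r^9, r^10}, so |H| = 11.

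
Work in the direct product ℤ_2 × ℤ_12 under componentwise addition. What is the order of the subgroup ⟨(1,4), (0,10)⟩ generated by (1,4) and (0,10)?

12

|⟨(1,4)⟩| = 6 and |⟨(0,10)⟩| = 6, so |H| is a multiple of lcm(6, 6) = 6 and divides |G| = 24.
Closing under the operation: H = {(0,0), (0,2), (0,4), (0,6), (0,8), (0,10), (1,0), (1,2), (1,4), (1,6), (1,8), (1,10)}, so |H| = 12.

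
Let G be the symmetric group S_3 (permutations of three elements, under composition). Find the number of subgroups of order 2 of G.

3

|G| = 6 and 2 | 6, so subgroups of order 2 are possible by Lagrange.
The subgroups of order 2 are: {e, (1 2)}; {e, (1 3)}; {e, (2 3)}.
So G has 3 subgroups of order 2.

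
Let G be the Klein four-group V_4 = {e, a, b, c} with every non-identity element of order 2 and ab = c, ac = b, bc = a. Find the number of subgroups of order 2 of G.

|G| = 4 and 2 | 4, so subgroups of order 2 are possible by Lagrange.
The subgroups of order 2 are: {e, a}; {e, b}; {e, c}.
So G has 3 subgroups of order 2.

3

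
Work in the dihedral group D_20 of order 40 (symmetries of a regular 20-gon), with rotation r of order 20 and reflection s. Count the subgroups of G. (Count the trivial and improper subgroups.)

48

|G| = 40, so by Lagrange every subgroup order divides 40. Divisors: 1, 2, 4, 5, 8, 10, 20, 40.
Subgroups by order — order 1: 1; order 2: 21; order 4: 11; order 5: 1; order 8: 5; order 10: 5; order 20: 3; order 40: 1.
Total: 1 + 21 + 11 + 1 + 5 + 5 + 3 + 1 = 48.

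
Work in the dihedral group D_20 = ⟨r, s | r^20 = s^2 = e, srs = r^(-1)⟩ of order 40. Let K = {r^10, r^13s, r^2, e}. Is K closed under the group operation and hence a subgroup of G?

r^2 ∈ K but its inverse r^18 ∉ K, so K is not a subgroup.

No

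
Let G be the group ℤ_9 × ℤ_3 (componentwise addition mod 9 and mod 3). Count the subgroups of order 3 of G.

4

|G| = 27 and 3 | 27, so subgroups of order 3 are possible by Lagrange.
The subgroups of order 3 are: {(0,0), (0,1), (0,2)}; {(0,0), (3,0), (6,0)}; {(0,0), (3,1), (6,2)}; {(0,0), (3,2), (6,1)}.
So G has 4 subgroups of order 3.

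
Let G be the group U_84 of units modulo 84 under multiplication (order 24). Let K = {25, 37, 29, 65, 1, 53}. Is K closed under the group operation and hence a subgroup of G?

|K| = 6 divides |G| = 24, consistent with Lagrange.
K contains the identity, every element's inverse is in K, and K is closed under ·: it is a subgroup.
In fact K = ⟨65⟩.

Yes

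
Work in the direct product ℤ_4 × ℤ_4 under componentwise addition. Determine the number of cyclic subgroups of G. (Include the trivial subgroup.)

A cyclic subgroup of order d is generated by each of its φ(d) elements of order d, so the cyclic subgroups of order d number (#elements of order d)/φ(d).
Cyclic subgroups by order — order 1: 1; order 2: 3; order 4: 6.
Total: 10.

10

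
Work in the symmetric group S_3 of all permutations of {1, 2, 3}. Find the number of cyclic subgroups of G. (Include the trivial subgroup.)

Each element a generates a cyclic subgroup ⟨a⟩; distinct elements may generate the same one (a cyclic group of order d has φ(d) generators).
Cyclic subgroups by order — order 1: 1; order 2: 3; order 3: 1.
Total: 5.

5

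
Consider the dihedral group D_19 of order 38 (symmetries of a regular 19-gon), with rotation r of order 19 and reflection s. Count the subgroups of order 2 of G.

19

|G| = 38 and 2 | 38, so subgroups of order 2 are possible by Lagrange.
The subgroups of order 2 are: {e, r^10s}; {e, r^11s}; {e, r^12s}; {e, r^13s}; … (19 in all).
So G has 19 subgroups of order 2.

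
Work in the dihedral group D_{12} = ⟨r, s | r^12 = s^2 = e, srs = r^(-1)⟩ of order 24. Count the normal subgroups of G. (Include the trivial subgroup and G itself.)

G has 34 subgroups. Checking conjugation-invariance by order — order 1: 1/1 normal; order 2: 1/13 normal; order 3: 1/1 normal; order 4: 1/7 normal; order 6: 1/5 normal; order 8: 0/3 normal; order 12: 3/3 normal; order 24: 1/1 normal.
Total normal subgroups: 9.

9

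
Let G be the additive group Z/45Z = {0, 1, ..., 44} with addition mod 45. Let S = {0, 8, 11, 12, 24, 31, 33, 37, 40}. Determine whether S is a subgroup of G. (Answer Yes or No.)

No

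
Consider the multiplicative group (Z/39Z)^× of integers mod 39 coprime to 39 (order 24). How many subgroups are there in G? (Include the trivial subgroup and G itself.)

16

|G| = 24, so by Lagrange every subgroup order divides 24. Divisors: 1, 2, 3, 4, 6, 8, 12, 24.
Subgroups by order — order 1: 1; order 2: 3; order 3: 1; order 4: 3; order 6: 3; order 8: 1; order 12: 3; order 24: 1.
Total: 1 + 3 + 1 + 3 + 3 + 1 + 3 + 1 = 16.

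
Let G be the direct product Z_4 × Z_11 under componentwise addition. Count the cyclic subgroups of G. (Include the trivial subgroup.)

Group the elements of G by the cyclic subgroup they generate; each cyclic subgroup of order d accounts for φ(d) elements.
Cyclic subgroups by order — order 1: 1; order 2: 1; order 4: 1; order 11: 1; order 22: 1; order 44: 1.
Total: 6.

6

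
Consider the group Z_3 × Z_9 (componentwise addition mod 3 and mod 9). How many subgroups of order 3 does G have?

|G| = 27 and 3 | 27, so subgroups of order 3 are possible by Lagrange.
The subgroups of order 3 are: {(0,0), (0,3), (0,6)}; {(0,0), (1,0), (2,0)}; {(0,0), (1,3), (2,6)}; {(0,0), (1,6), (2,3)}.
So G has 4 subgroups of order 3.

4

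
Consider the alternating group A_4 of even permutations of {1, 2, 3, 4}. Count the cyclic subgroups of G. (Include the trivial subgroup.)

8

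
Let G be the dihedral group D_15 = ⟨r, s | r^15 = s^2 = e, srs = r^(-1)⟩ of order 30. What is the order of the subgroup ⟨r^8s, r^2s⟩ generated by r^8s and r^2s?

|⟨r^8s⟩| = 2 and |⟨r^2s⟩| = 2, so |H| is a multiple of lcm(2, 2) = 2 and divides |G| = 30.
Closing under the operation: H = {e, r^3, r^6, r^9, r^12, r^2s, r^5s, r^8s, r^11s, r^14s}, so |H| = 10.

10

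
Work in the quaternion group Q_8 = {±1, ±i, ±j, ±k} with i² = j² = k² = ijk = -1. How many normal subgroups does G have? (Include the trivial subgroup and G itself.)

6

G has 6 subgroups. Checking conjugation-invariance by order — order 1: 1/1 normal; order 2: 1/1 normal; order 4: 3/3 normal; order 8: 1/1 normal.
Total normal subgroups: 6.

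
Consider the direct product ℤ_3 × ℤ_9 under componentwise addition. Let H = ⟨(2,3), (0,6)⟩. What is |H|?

9

|⟨(2,3)⟩| = 3 and |⟨(0,6)⟩| = 3, so |H| is a multiple of lcm(3, 3) = 3 and divides |G| = 27.
Closing under the operation: H = {(0,0), (0,3), (0,6), (1,0), (1,3), (1,6), (2,0), (2,3), (2,6)}, so |H| = 9.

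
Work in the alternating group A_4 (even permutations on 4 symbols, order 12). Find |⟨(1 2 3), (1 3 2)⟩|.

3

|⟨(1 2 3)⟩| = 3 and |⟨(1 3 2)⟩| = 3, so |H| is a multiple of lcm(3, 3) = 3 and divides |G| = 12.
Closing under the operation: H = {e, (1 2 3), (1 3 2)}, so |H| = 3.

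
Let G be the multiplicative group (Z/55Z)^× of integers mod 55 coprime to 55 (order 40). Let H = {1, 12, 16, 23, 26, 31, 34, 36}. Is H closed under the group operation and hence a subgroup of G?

Closure fails: 34 · 36 = 14 ∉ H. So H is not a subgroup.

No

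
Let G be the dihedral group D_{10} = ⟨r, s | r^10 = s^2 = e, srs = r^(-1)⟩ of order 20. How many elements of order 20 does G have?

0

No element of G has order 20 (even though 20 | 20).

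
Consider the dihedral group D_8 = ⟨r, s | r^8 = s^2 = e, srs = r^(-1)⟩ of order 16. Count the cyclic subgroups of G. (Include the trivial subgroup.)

12

A cyclic subgroup of order d is generated by each of its φ(d) elements of order d, so the cyclic subgroups of order d number (#elements of order d)/φ(d).
Cyclic subgroups by order — order 1: 1; order 2: 9; order 4: 1; order 8: 1.
Total: 12.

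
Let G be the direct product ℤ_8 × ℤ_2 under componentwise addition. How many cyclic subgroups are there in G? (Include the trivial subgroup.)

A cyclic subgroup of order d is generated by each of its φ(d) elements of order d, so the cyclic subgroups of order d number (#elements of order d)/φ(d).
Cyclic subgroups by order — order 1: 1; order 2: 3; order 4: 2; order 8: 2.
Total: 8.

8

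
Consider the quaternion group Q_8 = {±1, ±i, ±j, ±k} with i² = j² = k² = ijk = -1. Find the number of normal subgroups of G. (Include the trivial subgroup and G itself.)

6

G has 6 subgroups. Checking conjugation-invariance by order — order 1: 1/1 normal; order 2: 1/1 normal; order 4: 3/3 normal; order 8: 1/1 normal.
Total normal subgroups: 6.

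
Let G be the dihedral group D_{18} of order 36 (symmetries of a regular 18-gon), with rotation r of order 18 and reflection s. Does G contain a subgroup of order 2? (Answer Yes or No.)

2 | 36. A subgroup of order 2 is {e, r^10s}.

Yes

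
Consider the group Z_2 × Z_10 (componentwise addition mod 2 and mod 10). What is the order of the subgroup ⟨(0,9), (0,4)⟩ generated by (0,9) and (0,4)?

10

|⟨(0,9)⟩| = 10 and |⟨(0,4)⟩| = 5, so |H| is a multiple of lcm(10, 5) = 10 and divides |G| = 20.
Closing under the operation: H = {(0,0), (0,1), (0,2), (0,3), (0,4), (0,5), (0,6), (0,7), (0,8), (0,9)}, so |H| = 10.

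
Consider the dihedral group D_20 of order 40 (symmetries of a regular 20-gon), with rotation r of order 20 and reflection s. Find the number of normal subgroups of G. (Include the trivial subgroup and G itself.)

9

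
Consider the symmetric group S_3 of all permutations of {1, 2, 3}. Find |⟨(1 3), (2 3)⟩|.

6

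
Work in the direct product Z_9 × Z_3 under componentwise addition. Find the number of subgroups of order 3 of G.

4

|G| = 27 and 3 | 27, so subgroups of order 3 are possible by Lagrange.
The subgroups of order 3 are: {(0,0), (0,1), (0,2)}; {(0,0), (3,0), (6,0)}; {(0,0), (3,1), (6,2)}; {(0,0), (3,2), (6,1)}.
So G has 4 subgroups of order 3.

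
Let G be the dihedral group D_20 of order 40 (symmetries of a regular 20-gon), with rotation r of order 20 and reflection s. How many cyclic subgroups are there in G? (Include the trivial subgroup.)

A cyclic subgroup of order d is generated by each of its φ(d) elements of order d, so the cyclic subgroups of order d number (#elements of order d)/φ(d).
Cyclic subgroups by order — order 1: 1; order 2: 21; order 4: 1; order 5: 1; order 10: 1; order 20: 1.
Total: 26.

26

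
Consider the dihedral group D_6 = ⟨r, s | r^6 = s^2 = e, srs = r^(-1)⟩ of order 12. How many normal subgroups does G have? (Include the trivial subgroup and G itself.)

G has 16 subgroups. Checking conjugation-invariance by order — order 1: 1/1 normal; order 2: 1/7 normal; order 3: 1/1 normal; order 4: 0/3 normal; order 6: 3/3 normal; order 12: 1/1 normal.
Total normal subgroups: 7.

7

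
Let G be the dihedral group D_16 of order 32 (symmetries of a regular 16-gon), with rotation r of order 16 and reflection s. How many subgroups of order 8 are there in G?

5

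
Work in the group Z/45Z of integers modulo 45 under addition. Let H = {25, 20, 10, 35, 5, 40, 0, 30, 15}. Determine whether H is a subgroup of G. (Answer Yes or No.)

Yes

|H| = 9 divides |G| = 45, consistent with Lagrange.
H contains the identity, every element's inverse is in H, and H is closed under +: it is a subgroup.
In fact H = ⟨35⟩.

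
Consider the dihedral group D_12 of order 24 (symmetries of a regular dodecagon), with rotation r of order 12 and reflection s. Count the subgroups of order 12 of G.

|G| = 24 and 12 | 24, so subgroups of order 12 are possible by Lagrange.
The subgroups of order 12 are: {e, r, r^2, r^3, r^4, r^5, r^6, r^7, r^8, r^9, r^10, r^11}; {e, r^2, r^4, r^6, r^8, r^10, s, r^2s, r^4s, r^6s, r^8s, r^10s}; {e, r^2, r^4, r^6, r^8, r^10, rs, r^3s, r^5s, r^7s, r^9s, r^11s}.
So G has 3 subgroups of order 12.

3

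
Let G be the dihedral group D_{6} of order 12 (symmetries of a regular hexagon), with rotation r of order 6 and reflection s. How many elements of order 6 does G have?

2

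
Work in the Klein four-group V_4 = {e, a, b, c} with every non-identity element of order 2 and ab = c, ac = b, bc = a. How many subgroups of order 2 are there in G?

3

|G| = 4 and 2 | 4, so subgroups of order 2 are possible by Lagrange.
The subgroups of order 2 are: {e, a}; {e, b}; {e, c}.
So G has 3 subgroups of order 2.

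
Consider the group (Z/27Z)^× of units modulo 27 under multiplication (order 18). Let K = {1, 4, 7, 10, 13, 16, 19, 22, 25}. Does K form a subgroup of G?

|K| = 9 divides |G| = 18, consistent with Lagrange.
K contains the identity, every element's inverse is in K, and K is closed under ·: it is a subgroup.
In fact K = ⟨4⟩.

Yes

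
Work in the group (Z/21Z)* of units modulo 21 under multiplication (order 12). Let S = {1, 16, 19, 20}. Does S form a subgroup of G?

16 ∈ S but its inverse 4 ∉ S, so S is not a subgroup.

No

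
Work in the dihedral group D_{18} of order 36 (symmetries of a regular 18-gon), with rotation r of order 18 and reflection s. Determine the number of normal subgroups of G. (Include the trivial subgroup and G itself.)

G has 45 subgroups. Checking conjugation-invariance by order — order 1: 1/1 normal; order 2: 1/19 normal; order 3: 1/1 normal; order 4: 0/9 normal; order 6: 1/7 normal; order 9: 1/1 normal; order 12: 0/3 normal; order 18: 3/3 normal; order 36: 1/1 normal.
Total normal subgroups: 9.

9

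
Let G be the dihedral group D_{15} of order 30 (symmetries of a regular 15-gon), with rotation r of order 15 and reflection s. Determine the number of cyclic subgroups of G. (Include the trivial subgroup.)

A cyclic subgroup of order d is generated by each of its φ(d) elements of order d, so the cyclic subgroups of order d number (#elements of order d)/φ(d).
Cyclic subgroups by order — order 1: 1; order 2: 15; order 3: 1; order 5: 1; order 15: 1.
Total: 19.

19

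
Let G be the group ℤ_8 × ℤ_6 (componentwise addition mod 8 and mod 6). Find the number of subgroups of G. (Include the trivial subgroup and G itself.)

22

|G| = 48, so by Lagrange every subgroup order divides 48. Divisors: 1, 2, 3, 4, 6, 8, 12, 16, 24, 48.
Subgroups by order — order 1: 1; order 2: 3; order 3: 1; order 4: 3; order 6: 3; order 8: 3; order 12: 3; order 16: 1; order 24: 3; order 48: 1.
Total: 1 + 3 + 1 + 3 + 3 + 3 + 3 + 1 + 3 + 1 = 22.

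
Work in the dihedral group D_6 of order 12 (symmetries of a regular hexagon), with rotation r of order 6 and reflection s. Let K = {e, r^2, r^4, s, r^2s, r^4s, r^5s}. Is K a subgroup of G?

|K| = 7 does not divide |G| = 12, so by Lagrange K is not a subgroup.

No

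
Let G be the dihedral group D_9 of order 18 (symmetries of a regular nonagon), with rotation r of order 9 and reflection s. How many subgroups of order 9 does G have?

1

|G| = 18 and 9 | 18, so subgroups of order 9 are possible by Lagrange.
The subgroups of order 9 are: {e, r, r^2, r^3, r^4, r^5, r^6, r^7, r^8}.
So G has 1 subgroup of order 9.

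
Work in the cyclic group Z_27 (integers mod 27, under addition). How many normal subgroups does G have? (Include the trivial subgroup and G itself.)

4

G is abelian, so every subgroup is normal.
G has 4 subgroups in total, hence 4 normal subgroups.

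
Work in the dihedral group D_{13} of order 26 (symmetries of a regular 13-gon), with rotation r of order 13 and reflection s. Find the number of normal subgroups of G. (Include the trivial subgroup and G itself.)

3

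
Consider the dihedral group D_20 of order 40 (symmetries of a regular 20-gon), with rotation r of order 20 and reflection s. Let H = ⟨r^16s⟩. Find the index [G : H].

20

|⟨r^16s⟩| = 2 and |G| = 40.
By Lagrange, [G : H] = |G|/|H| = 40/2 = 20.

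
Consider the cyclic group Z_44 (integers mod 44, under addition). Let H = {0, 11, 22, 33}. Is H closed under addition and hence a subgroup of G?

Yes

|H| = 4 divides |G| = 44, consistent with Lagrange.
H contains the identity, every element's inverse is in H, and H is closed under +: it is a subgroup.
In fact H = ⟨33⟩.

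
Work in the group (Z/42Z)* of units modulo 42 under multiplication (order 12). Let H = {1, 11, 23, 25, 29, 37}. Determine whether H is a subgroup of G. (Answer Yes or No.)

|H| = 6 divides |G| = 12, consistent with Lagrange.
H contains the identity, every element's inverse is in H, and H is closed under ·: it is a subgroup.
In fact H = ⟨23⟩.

Yes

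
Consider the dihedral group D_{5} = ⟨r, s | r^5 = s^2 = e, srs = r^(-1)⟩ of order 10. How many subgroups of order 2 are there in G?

5

|G| = 10 and 2 | 10, so subgroups of order 2 are possible by Lagrange.
The subgroups of order 2 are: {e, r^2s}; {e, r^3s}; {e, r^4s}; {e, rs}; … (5 in all).
So G has 5 subgroups of order 2.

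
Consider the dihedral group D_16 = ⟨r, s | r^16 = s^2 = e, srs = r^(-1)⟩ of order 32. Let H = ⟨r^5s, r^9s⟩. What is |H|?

|⟨r^5s⟩| = 2 and |⟨r^9s⟩| = 2, so |H| is a multiple of lcm(2, 2) = 2 and divides |G| = 32.
Closing under the operation: H = {e, r^4, r^8, r^12, rs, r^5s, r^9s, r^13s}, so |H| = 8.

8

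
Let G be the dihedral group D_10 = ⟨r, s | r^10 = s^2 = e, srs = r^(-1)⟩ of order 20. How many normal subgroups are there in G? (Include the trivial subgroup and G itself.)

G has 22 subgroups. Checking conjugation-invariance by order — order 1: 1/1 normal; order 2: 1/11 normal; order 4: 0/5 normal; order 5: 1/1 normal; order 10: 3/3 normal; order 20: 1/1 normal.
Total normal subgroups: 7.

7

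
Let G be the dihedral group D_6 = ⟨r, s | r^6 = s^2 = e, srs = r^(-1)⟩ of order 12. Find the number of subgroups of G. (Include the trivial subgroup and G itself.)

16

|G| = 12, so by Lagrange every subgroup order divides 12. Divisors: 1, 2, 3, 4, 6, 12.
Subgroups by order — order 1: 1; order 2: 7; order 3: 1; order 4: 3; order 6: 3; order 12: 1.
Total: 1 + 7 + 1 + 3 + 3 + 1 = 16.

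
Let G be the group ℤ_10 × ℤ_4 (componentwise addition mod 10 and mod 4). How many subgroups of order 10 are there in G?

3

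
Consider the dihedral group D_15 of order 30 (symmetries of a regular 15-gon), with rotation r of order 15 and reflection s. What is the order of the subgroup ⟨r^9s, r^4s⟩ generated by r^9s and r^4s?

|⟨r^9s⟩| = 2 and |⟨r^4s⟩| = 2, so |H| is a multiple of lcm(2, 2) = 2 and divides |G| = 30.
Closing under the operation: H = {e, r^5, r^10, r^4s, r^9s, r^14s}, so |H| = 6.

6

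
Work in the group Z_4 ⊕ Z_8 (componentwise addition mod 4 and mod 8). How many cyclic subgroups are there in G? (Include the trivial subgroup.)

A cyclic subgroup of order d is generated by each of its φ(d) elements of order d, so the cyclic subgroups of order d number (#elements of order d)/φ(d).
Cyclic subgroups by order — order 1: 1; order 2: 3; order 4: 6; order 8: 4.
Total: 14.

14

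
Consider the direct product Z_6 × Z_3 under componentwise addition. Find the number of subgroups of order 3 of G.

4

|G| = 18 and 3 | 18, so subgroups of order 3 are possible by Lagrange.
The subgroups of order 3 are: {(0,0), (0,1), (0,2)}; {(0,0), (2,0), (4,0)}; {(0,0), (2,1), (4,2)}; {(0,0), (2,2), (4,1)}.
So G has 4 subgroups of order 3.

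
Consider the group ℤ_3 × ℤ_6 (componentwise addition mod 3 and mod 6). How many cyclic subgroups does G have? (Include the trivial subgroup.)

10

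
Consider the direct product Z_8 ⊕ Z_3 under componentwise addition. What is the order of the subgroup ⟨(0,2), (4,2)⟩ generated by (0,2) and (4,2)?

6

|⟨(0,2)⟩| = 3 and |⟨(4,2)⟩| = 6, so |H| is a multiple of lcm(3, 6) = 6 and divides |G| = 24.
Closing under the operation: H = {(0,0), (0,1), (0,2), (4,0), (4,1), (4,2)}, so |H| = 6.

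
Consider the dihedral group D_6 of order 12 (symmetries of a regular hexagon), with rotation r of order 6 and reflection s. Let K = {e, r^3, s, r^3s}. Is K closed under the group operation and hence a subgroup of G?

|K| = 4 divides |G| = 12, consistent with Lagrange.
K contains the identity, every element's inverse is in K, and K is closed under ·: it is a subgroup.

Yes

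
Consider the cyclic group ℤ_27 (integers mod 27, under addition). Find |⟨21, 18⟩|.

9

|⟨21⟩| = 9 and |⟨18⟩| = 3, so |H| is a multiple of lcm(9, 3) = 9 and divides |G| = 27.
Closing under the operation: H = {0, 3, 6, 9, 12, 15, 18, 21, 24}, so |H| = 9.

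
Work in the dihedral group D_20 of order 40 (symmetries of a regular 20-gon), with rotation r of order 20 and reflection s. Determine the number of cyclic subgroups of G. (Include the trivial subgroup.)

26

A cyclic subgroup of order d is generated by each of its φ(d) elements of order d, so the cyclic subgroups of order d number (#elements of order d)/φ(d).
Cyclic subgroups by order — order 1: 1; order 2: 21; order 4: 1; order 5: 1; order 10: 1; order 20: 1.
Total: 26.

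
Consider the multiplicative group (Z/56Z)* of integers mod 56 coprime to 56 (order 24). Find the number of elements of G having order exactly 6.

Enumerating element orders in G gives 14 elements of order 6.

14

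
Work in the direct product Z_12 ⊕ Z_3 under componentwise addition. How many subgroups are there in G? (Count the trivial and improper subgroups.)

18

|G| = 36, so by Lagrange every subgroup order divides 36. Divisors: 1, 2, 3, 4, 6, 9, 12, 18, 36.
Subgroups by order — order 1: 1; order 2: 1; order 3: 4; order 4: 1; order 6: 4; order 9: 1; order 12: 4; order 18: 1; order 36: 1.
Total: 1 + 1 + 4 + 1 + 4 + 1 + 4 + 1 + 1 = 18.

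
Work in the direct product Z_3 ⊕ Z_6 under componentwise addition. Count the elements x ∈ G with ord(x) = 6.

8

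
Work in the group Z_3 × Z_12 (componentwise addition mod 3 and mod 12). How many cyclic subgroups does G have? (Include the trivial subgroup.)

A cyclic subgroup of order d is generated by each of its φ(d) elements of order d, so the cyclic subgroups of order d number (#elements of order d)/φ(d).
Cyclic subgroups by order — order 1: 1; order 2: 1; order 3: 4; order 4: 1; order 6: 4; order 12: 4.
Total: 15.

15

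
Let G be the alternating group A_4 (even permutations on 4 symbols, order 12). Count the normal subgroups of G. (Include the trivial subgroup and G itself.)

3

G has 10 subgroups. Checking conjugation-invariance by order — order 1: 1/1 normal; order 2: 0/3 normal; order 3: 0/4 normal; order 4: 1/1 normal; order 12: 1/1 normal.
Total normal subgroups: 3.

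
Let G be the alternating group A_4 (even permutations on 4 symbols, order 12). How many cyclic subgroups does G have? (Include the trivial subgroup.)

Each element a generates a cyclic subgroup ⟨a⟩; distinct elements may generate the same one (a cyclic group of order d has φ(d) generators).
Cyclic subgroups by order — order 1: 1; order 2: 3; order 3: 4.
Total: 8.

8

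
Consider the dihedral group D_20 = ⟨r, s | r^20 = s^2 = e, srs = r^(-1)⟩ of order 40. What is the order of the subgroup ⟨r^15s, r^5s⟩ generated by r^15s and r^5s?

|⟨r^15s⟩| = 2 and |⟨r^5s⟩| = 2, so |H| is a multiple of lcm(2, 2) = 2 and divides |G| = 40.
Closing under the operation: H = {e, r^10, r^5s, r^15s}, so |H| = 4.

4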